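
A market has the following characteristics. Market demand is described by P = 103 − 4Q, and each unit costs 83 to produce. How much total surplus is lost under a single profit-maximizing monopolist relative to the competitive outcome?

Under competition P = MC = 83, so Q = (103 − 83)/4 = 5.
The monopolist equates marginal revenue to marginal cost: 103 − 8Q = 83, so Q = 2.5. From demand, P = 93.
DWL is the triangle between Q = 2.5 and Q = 5: ½·(5 − 2.5)·(93 − 83) = 12.5.

DWL = 12.5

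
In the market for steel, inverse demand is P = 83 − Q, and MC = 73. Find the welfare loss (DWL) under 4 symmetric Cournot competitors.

Under competition P = MC = 73, so Q = (83 − 73)/1 = 10.
In a 4-firm Cournot equilibrium, symmetry and the first-order condition give q = (83 − 73)/(5) = 2. So Q = 8 and P = 75.
DWL is the triangle between Q = 8 and Q = 10: ½·(10 − 8)·(75 − 73) = 2.

DWL = 2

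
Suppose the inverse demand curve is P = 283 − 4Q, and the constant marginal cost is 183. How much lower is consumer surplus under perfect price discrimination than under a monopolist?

Consumer surplus falls by 312.5

A monopolist chooses Q where MR = MC. MR = 283 − 8Q; setting this equal to 183 gives Q = 12.5 and P = 233.
CS = ½·(283 − 233)·12.5 = 312.5.
Under first-degree price discrimination the firm charges each unit its demand price and produces up to where P = MC, i.e. Q = 25. Consumer surplus is zero; producer surplus equals total surplus.
CS = 0.
Change in consumer surplus: 0 − 312.5 = −312.5.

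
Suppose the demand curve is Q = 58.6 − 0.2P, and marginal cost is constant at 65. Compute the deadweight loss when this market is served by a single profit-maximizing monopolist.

Inverting demand: P = 293 − 5Q.
Perfect competition: P = MC = 65, so 293 − 5Q = 65 and Q = 45.6.
Monopoly sets MR = MC: 293 − 10Q = 65 ⇒ Q = 22.8, P = 293 − 5·22.8 = 179.
DWL is the triangle between Q = 22.8 and Q = 45.6: ½·(45.6 − 22.8)·(179 − 65) = 1299.6.

DWL = 1299.6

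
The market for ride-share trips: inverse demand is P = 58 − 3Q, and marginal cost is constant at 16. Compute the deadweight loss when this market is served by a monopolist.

DWL = 73.5

Competitive firms price at marginal cost: P = 16, giving Q = 14.
Monopoly sets MR = MC: 58 − 6Q = 16 ⇒ Q = 7, P = 58 − 3·7 = 37.
DWL is the triangle between Q = 7 and Q = 14: ½·(14 − 7)·(37 − 16) = 73.5.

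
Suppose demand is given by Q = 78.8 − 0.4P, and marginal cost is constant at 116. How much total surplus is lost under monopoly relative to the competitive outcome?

Inverting demand: P = 197 − 2.5Q.
Perfect competition: P = MC = 116, so 197 − 2.5Q = 116 and Q = 32.4.
The monopolist equates marginal revenue to marginal cost: 197 − 5Q = 116, so Q = 16.2. From demand, P = 156.5.
DWL is the triangle between Q = 16.2 and Q = 32.4: ½·(32.4 − 16.2)·(156.5 − 116) = 328.05.

DWL = 328.05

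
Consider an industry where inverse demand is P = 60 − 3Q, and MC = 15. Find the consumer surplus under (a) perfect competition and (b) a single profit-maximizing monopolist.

Competitive firms price at marginal cost: P = 15, giving Q = 15.
CS = ½·(60 − 15)·15 = 337.5.
Monopoly sets MR = MC: 60 − 6Q = 15 ⇒ Q = 7.5, P = 60 − 3·7.5 = 37.5.
CS = ½·(60 − 37.5)·7.5 = 84.375.

Competition: CS = 337.5; Monopoly: CS = 84.375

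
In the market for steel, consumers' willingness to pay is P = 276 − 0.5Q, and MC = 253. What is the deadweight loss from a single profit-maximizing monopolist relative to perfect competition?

DWL = 132.25

Perfect competition: P = MC = 253, so 276 − 0.5Q = 253 and Q = 46.
The monopolist equates marginal revenue to marginal cost: 276 − Q = 253, so Q = 23. From demand, P = 264.5.
DWL is the triangle between Q = 23 and Q = 46: ½·(46 − 23)·(264.5 − 253) = 132.25.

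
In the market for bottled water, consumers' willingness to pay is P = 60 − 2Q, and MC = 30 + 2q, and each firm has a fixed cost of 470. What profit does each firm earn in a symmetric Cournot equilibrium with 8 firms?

π_i = −463.25

Cournot with 8 identical firms: the symmetric best-response condition is 60 − 18q = 30 + 2q. Each firm produces q = 1.5, total output Q = 12, price P = 36.
Each firm's profit = 36·1.5 − (30·1.5 + ½·2·1.5²) − 470 = −463.25.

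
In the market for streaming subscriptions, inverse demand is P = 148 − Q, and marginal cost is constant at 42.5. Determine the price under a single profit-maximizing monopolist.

Monopoly sets MR = MC: 148 − 2Q = 42.5 ⇒ Q = 52.75, P = 148 − 52.75 = 95.25.

P = 95.25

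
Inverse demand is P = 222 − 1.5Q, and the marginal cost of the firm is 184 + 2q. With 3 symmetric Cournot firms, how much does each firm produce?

q_i = 4.75

Cournot with 3 identical firms: the symmetric best-response condition is 222 − 6q = 184 + 2q. Each firm produces q = 4.75, total output Q = 14.25, price P = 200.625.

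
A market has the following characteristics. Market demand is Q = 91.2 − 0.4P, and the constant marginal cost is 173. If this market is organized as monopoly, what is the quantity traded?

Q = 11

Inverting demand: P = 228 − 2.5Q.
Monopoly sets MR = MC: 228 − 5Q = 173 ⇒ Q = 11, P = 228 − 2.5·11 = 200.5.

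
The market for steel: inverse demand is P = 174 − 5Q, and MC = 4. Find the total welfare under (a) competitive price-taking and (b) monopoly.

Under competition P = MC = 4, so Q = (174 − 4)/5 = 34.
CS = ½·(174 − 4)·34 = 2890; PS = (4 − 4)·34 = 0; TS = 2890.
Monopoly sets MR = MC: 174 − 10Q = 4 ⇒ Q = 17, P = 174 − 5·17 = 89.
CS = ½·(174 − 89)·17 = 722.5; PS = (89 − 4)·17 = 1445; TS = 2167.5.

Competition: TS = 2890; Monopoly: TS = 2167.5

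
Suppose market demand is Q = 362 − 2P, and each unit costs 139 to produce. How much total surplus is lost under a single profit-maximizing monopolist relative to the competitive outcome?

Inverting demand: P = 181 − 0.5Q.
Competitive firms price at marginal cost: P = 139, giving Q = 84.
A monopolist chooses Q where MR = MC. MR = 181 − Q; setting this equal to 139 gives Q = 42 and P = 160.
DWL is the triangle between Q = 42 and Q = 84: ½·(84 − 42)·(160 − 139) = 441.

DWL = 441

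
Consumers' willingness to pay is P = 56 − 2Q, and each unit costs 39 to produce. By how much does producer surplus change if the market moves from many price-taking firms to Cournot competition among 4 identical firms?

Perfect competition: P = MC = 39, so 56 − 2Q = 39 and Q = 8.5.
PS = (39 − 39)·8.5 = 0.
In a 4-firm Cournot equilibrium, symmetry and the first-order condition give q = (56 − 39)/(10) = 1.7. So Q = 6.8 and P = 42.4.
PS = (42.4 − 39)·6.8 = 23.12.
Change in producer surplus: 23.12 − 0 = 23.12.

Producer surplus rises by 23.12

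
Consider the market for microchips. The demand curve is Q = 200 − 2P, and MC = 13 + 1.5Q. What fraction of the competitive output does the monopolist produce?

Inverting demand: P = 100 − 0.5Q.
A monopolist chooses Q where MR = MC. MR = 100 − Q; setting this equal to 13 + 1.5Q gives Q = 34.8 and P = 82.6.
Competitive equilibrium sets price equal to marginal cost: 100 − 0.5Q = 13 + 1.5Q, so Q = 43.5 and P = 78.25.
Ratio Q_m/Q_c = 34.8/43.5 = 0.8.

Q_m/Q_c = 0.8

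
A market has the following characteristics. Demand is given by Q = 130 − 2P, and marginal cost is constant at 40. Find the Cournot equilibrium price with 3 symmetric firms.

Inverting demand: P = 65 − 0.5Q.
In a 3-firm Cournot equilibrium, symmetry and the first-order condition give q = (65 − 40)/(2) = 12.5. So Q = 37.5 and P = 46.25.

P = 46.25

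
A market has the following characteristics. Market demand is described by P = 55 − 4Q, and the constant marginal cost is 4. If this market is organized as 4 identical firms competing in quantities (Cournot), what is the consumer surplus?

Cournot with 4 identical firms: the symmetric best-response condition is 55 − 20q = 4. Each firm produces q = 2.55, total output Q = 10.2, price P = 14.2.
CS = ½·(55 − 14.2)·10.2 = 208.08.

CS = 208.08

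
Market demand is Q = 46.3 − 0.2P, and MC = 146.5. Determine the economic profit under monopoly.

Profit = 361.25

Inverting demand: P = 231.5 − 5Q.
The monopolist equates marginal revenue to marginal cost: 231.5 − 10Q = 146.5, so Q = 8.5. From demand, P = 189.
Profit = (189 − 146.5)·8.5 = 361.25.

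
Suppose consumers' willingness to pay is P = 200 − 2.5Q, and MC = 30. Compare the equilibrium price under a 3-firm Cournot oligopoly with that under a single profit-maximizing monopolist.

Cournot: P = 72.5; Monopoly: P = 115

In a 3-firm Cournot equilibrium, symmetry and the first-order condition give q = (200 − 30)/(10) = 17. So Q = 51 and P = 72.5.
Monopoly sets MR = MC: 200 − 5Q = 30 ⇒ Q = 34, P = 200 − 2.5·34 = 115.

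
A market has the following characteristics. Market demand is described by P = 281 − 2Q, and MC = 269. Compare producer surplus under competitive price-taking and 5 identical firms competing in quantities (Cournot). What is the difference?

Competitive firms price at marginal cost: P = 269, giving Q = 6.
PS = (269 − 269)·6 = 0.
In a 5-firm Cournot equilibrium, symmetry and the first-order condition give q = (281 − 269)/(12) = 1. So Q = 5 and P = 271.
PS = (271 − 269)·5 = 10.
Change in producer surplus: 10 − 0 = 10.

PS rises by 10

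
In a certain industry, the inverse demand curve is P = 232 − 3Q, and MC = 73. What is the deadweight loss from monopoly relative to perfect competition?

DWL = 1053.375

Perfect competition: P = MC = 73, so 232 − 3Q = 73 and Q = 53.
Monopoly sets MR = MC: 232 − 6Q = 73 ⇒ Q = 26.5, P = 232 − 3·26.5 = 152.5.
DWL is the triangle between Q = 26.5 and Q = 53: ½·(53 − 26.5)·(152.5 − 73) = 1053.375.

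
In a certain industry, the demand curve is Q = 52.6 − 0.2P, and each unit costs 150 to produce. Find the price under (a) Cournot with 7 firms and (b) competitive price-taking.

Cournot: P = 164.125; Competition: P = 150

Inverting demand: P = 263 − 5Q.
Cournot with 7 identical firms: the symmetric best-response condition is 263 − 40q = 150. Each firm produces q = 2.825, total output Q = 19.775, price P = 164.125.
Under competition P = MC = 150, so Q = (263 − 150)/5 = 22.6.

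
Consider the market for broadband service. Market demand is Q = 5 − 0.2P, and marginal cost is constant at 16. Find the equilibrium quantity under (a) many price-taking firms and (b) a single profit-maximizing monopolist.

Competition: Q = 1.8; Monopoly: Q = 0.9

Inverting demand: P = 25 − 5Q.
Competitive firms price at marginal cost: P = 16, giving Q = 1.8.
The monopolist equates marginal revenue to marginal cost: 25 − 10Q = 16, so Q = 0.9. From demand, P = 20.5.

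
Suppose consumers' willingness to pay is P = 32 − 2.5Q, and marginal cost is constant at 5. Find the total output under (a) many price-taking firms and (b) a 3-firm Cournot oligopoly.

Under competition P = MC = 5, so Q = (32 − 5)/2.5 = 10.8.
With 3 symmetric Cournot firms, each firm's FOC gives 32 − 10q = 5, so q = 2.7, Q = 3·2.7 = 8.1, and P = 11.75.

Competition: Q = 10.8; Cournot: Q = 8.1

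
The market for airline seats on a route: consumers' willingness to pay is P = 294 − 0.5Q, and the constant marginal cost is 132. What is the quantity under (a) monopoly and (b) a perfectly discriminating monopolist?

Monopoly: Q = 162; Perfect PD: Q = 324

A monopolist chooses Q where MR = MC. MR = 294 − Q; setting this equal to 132 gives Q = 162 and P = 213.
Under first-degree price discrimination the firm charges each unit its demand price and produces up to where P = MC, i.e. Q = 324. Consumer surplus is zero; producer surplus equals total surplus.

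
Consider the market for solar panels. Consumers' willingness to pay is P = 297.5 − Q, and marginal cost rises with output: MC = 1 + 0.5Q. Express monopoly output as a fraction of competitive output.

Q_m/Q_c = 0.6

A monopolist chooses Q where MR = MC. MR = 297.5 − 2Q; setting this equal to 1 + 0.5Q gives Q = 118.6 and P = 178.9.
Competitive equilibrium sets price equal to marginal cost: 297.5 − Q = 1 + 0.5Q, so Q = 593/3 and P = 599/6.
Ratio Q_m/Q_c = 118.6/(593/3) = 0.6.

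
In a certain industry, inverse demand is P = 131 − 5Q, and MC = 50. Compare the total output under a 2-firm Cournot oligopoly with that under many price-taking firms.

Cournot: Q = 10.8; Competition: Q = 16.2

Cournot with 2 identical firms: the symmetric best-response condition is 131 − 15q = 50. Each firm produces q = 5.4, total output Q = 10.8, price P = 77.
Under competition P = MC = 50, so Q = (131 − 50)/5 = 16.2.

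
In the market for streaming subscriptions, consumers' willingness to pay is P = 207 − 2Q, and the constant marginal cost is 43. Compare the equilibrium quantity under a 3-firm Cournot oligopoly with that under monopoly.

Cournot: Q = 61.5; Monopoly: Q = 41

In a 3-firm Cournot equilibrium, symmetry and the first-order condition give q = (207 − 43)/(8) = 20.5. So Q = 61.5 and P = 84.
The monopolist equates marginal revenue to marginal cost: 207 − 4Q = 43, so Q = 41. From demand, P = 125.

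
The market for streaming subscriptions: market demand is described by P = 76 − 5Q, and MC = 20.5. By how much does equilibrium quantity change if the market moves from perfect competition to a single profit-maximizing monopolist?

Q falls by 5.55

Under competition P = MC = 20.5, so Q = (76 − 20.5)/5 = 11.1.
Monopoly sets MR = MC: 76 − 10Q = 20.5 ⇒ Q = 5.55, P = 76 − 5·5.55 = 48.25.
Change in equilibrium quantity: 5.55 − 11.1 = −5.55.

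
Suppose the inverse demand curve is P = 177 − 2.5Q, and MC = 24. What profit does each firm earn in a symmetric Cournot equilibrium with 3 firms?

π_i = 585.225

In a 3-firm Cournot equilibrium, symmetry and the first-order condition give q = (177 − 24)/(10) = 15.3. So Q = 45.9 and P = 62.25.
Each firm's profit = (62.25 − 24)·15.3 = 585.225.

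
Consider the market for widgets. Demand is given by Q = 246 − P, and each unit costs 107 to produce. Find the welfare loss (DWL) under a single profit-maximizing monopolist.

DWL = 2415.125

Inverting demand: P = 246 − Q.
Competitive firms price at marginal cost: P = 107, giving Q = 139.
The monopolist equates marginal revenue to marginal cost: 246 − 2Q = 107, so Q = 69.5. From demand, P = 176.5.
DWL is the triangle between Q = 69.5 and Q = 139: ½·(139 − 69.5)·(176.5 − 107) = 2415.125.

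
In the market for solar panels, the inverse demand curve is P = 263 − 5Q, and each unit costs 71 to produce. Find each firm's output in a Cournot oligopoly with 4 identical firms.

q_i = 7.68

With 4 symmetric Cournot firms, each firm's FOC gives 263 − 25q = 71, so q = 7.68, Q = 4·7.68 = 30.72, and P = 109.4.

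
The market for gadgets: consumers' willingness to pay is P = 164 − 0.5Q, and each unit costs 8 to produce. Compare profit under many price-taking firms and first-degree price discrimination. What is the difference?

Under competition P = MC = 8, so Q = (164 − 8)/0.5 = 312.
Profit = (8 − 8)·312 = 0.
Under first-degree price discrimination the firm charges each unit its demand price and produces up to where P = MC, i.e. Q = 312. Consumer surplus is zero; producer surplus equals total surplus.
PS equals the full surplus area, 24336. Profit = 24336 = 24336.
Change in profit: 24336 − 0 = 24336.

π rises by 24336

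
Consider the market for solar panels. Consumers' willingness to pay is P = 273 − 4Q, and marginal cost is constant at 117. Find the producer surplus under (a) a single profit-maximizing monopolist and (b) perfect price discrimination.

A monopolist chooses Q where MR = MC. MR = 273 − 8Q; setting this equal to 117 gives Q = 19.5 and P = 195.
PS = (195 − 117)·19.5 = 1521.
A perfectly discriminating monopolist sells every unit with P(Q) ≥ MC(Q), so output equals the competitive quantity Q = 39. Each buyer pays their reservation price, so CS = 0 and the firm captures all surplus.
PS = ½·(273 − 117)·39 = 3042.

Monopoly: PS = 1521; Perfect PD: PS = 3042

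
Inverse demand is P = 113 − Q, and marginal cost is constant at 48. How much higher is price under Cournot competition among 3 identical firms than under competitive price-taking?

Perfect competition: P = MC = 48, so 113 − Q = 48 and Q = 65.
In a 3-firm Cournot equilibrium, symmetry and the first-order condition give q = (113 − 48)/(4) = 16.25. So Q = 48.75 and P = 64.25.
Change in price: 64.25 − 48 = 16.25.

Price rises by 16.25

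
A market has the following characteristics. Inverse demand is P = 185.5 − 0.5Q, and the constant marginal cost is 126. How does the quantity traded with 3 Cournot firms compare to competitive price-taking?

Cournot: Q = 89.25; Competition: Q = 119

In a 3-firm Cournot equilibrium, symmetry and the first-order condition give q = (185.5 − 126)/(2) = 29.75. So Q = 89.25 and P = 140.875.
Competitive firms price at marginal cost: P = 126, giving Q = 119.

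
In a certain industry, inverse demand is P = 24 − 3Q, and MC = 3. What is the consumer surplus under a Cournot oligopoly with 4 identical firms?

CS = 47.04

In a 4-firm Cournot equilibrium, symmetry and the first-order condition give q = (24 − 3)/(15) = 1.4. So Q = 5.6 and P = 7.2.
CS = ½·(24 − 7.2)·5.6 = 47.04.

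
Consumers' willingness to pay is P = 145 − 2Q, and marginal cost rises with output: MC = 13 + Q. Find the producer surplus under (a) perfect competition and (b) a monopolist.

Under competition P = MC: 145 − 2Q = 13 + Q ⇒ Q = 44, P = 57.
PS = P·Q − VC(Q) = 57·44 − (13·44 + ½·1·44²) = 968.
Monopoly sets MR = MC: 145 − 4Q = 13 + Q ⇒ Q = 26.4, P = 145 − 2·26.4 = 92.2.
PS = P·Q − VC(Q) = 92.2·26.4 − (13·26.4 + ½·1·26.4²) = 1742.4.

Competition: PS = 968; Monopoly: PS = 1742.4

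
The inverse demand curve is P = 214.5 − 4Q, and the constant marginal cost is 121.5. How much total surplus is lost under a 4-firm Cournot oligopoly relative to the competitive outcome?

DWL = 43.245

Perfect competition: P = MC = 121.5, so 214.5 − 4Q = 121.5 and Q = 23.25.
Cournot with 4 identical firms: the symmetric best-response condition is 214.5 − 20q = 121.5. Each firm produces q = 4.65, total output Q = 18.6, price P = 140.1.
DWL is the triangle between Q = 18.6 and Q = 23.25: ½·(23.25 − 18.6)·(140.1 − 121.5) = 43.245.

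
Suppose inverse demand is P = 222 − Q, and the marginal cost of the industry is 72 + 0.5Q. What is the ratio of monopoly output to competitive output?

A monopolist chooses Q where MR = MC. MR = 222 − 2Q; setting this equal to 72 + 0.5Q gives Q = 60 and P = 162.
Under competition P = MC: 222 − Q = 72 + 0.5Q ⇒ Q = 100, P = 122.
Ratio Q_m/Q_c = 60/100 = 0.6.

Q_m/Q_c = 0.6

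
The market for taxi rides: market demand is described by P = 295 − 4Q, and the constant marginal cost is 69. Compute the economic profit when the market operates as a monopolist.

A monopolist chooses Q where MR = MC. MR = 295 − 8Q; setting this equal to 69 gives Q = 28.25 and P = 182.
Profit = (182 − 69)·28.25 = 3192.25.

Profit = 3192.25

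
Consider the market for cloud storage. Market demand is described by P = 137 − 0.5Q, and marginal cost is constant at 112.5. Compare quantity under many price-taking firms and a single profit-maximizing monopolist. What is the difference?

Quantity falls by 24.5

Competitive firms price at marginal cost: P = 112.5, giving Q = 49.
Monopoly sets MR = MC: 137 − Q = 112.5 ⇒ Q = 24.5, P = 137 − 0.5·24.5 = 124.75.
Change in quantity: 24.5 − 49 = −24.5.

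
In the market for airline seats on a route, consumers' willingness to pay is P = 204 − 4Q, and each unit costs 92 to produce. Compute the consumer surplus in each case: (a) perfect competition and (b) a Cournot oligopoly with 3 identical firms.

Competition: CS = 1568; Cournot: CS = 882

Under competition P = MC = 92, so Q = (204 − 92)/4 = 28.
CS = ½·(204 − 92)·28 = 1568.
Cournot with 3 identical firms: the symmetric best-response condition is 204 − 16q = 92. Each firm produces q = 7, total output Q = 21, price P = 120.
CS = ½·(204 − 120)·21 = 882.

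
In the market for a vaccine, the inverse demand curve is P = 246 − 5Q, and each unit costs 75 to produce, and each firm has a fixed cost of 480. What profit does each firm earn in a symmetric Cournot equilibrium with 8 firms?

With 8 symmetric Cournot firms, each firm's FOC gives 246 − 45q = 75, so q = 3.8, Q = 8·3.8 = 30.4, and P = 94.
Each firm's profit = (94 − 75)·3.8 − 480 = −407.8.

π_i = −407.8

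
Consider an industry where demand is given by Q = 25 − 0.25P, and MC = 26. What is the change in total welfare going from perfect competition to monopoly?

Total welfare falls by 171.125

Inverting demand: P = 100 − 4Q.
Under competition P = MC = 26, so Q = (100 − 26)/4 = 18.5.
CS = ½·(100 − 26)·18.5 = 684.5; PS = (26 − 26)·18.5 = 0; TS = 684.5.
The monopolist equates marginal revenue to marginal cost: 100 − 8Q = 26, so Q = 9.25. From demand, P = 63.
CS = ½·(100 − 63)·9.25 = 171.125; PS = (63 − 26)·9.25 = 342.25; TS = 513.375.
Change in total welfare: 513.375 − 684.5 = −171.125.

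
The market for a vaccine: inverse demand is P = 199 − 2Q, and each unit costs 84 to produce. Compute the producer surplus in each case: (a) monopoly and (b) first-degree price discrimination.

Monopoly: PS = 1653.125; Perfect PD: PS = 3306.25

The monopolist equates marginal revenue to marginal cost: 199 − 4Q = 84, so Q = 28.75. From demand, P = 141.5.
PS = (141.5 − 84)·28.75 = 1653.125.
Under first-degree price discrimination the firm charges each unit its demand price and produces up to where P = MC, i.e. Q = 57.5. Consumer surplus is zero; producer surplus equals total surplus.
PS = ½·(199 − 84)·57.5 = 3306.25.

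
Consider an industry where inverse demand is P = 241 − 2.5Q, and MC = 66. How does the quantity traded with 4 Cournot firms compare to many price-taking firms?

In a 4-firm Cournot equilibrium, symmetry and the first-order condition give q = (241 − 66)/(12.5) = 14. So Q = 56 and P = 101.
Perfect competition: P = MC = 66, so 241 − 2.5Q = 66 and Q = 70.

Cournot: Q = 56; Competition: Q = 70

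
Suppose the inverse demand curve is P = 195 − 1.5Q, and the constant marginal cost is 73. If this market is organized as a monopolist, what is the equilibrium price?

P = 134

Monopoly sets MR = MC: 195 − 3Q = 73 ⇒ Q = 122/3, P = 195 − 1.5·122/3 = 134.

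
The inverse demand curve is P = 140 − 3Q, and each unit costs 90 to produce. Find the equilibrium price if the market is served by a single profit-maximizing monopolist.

P = 115

A monopolist chooses Q where MR = MC. MR = 140 − 6Q; setting this equal to 90 gives Q = 25/3 and P = 115.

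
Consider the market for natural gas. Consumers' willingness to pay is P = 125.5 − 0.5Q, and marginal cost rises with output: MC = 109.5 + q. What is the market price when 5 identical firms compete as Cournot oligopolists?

P = 115.5

In a 5-firm Cournot equilibrium, symmetry and the first-order condition give q = (125.5 − 109.5)/(4) = 4. So Q = 20 and P = 115.5.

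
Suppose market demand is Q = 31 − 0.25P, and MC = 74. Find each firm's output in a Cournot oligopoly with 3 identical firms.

q_i = 3.125

Inverting demand: P = 124 − 4Q.
With 3 symmetric Cournot firms, each firm's FOC gives 124 − 16q = 74, so q = 3.125, Q = 3·3.125 = 9.375, and P = 86.5.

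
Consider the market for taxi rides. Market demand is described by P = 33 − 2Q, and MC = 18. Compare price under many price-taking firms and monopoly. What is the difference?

Competitive firms price at marginal cost: P = 18, giving Q = 7.5.
Monopoly sets MR = MC: 33 − 4Q = 18 ⇒ Q = 3.75, P = 33 − 2·3.75 = 25.5.
Change in price: 25.5 − 18 = 7.5.

Price rises by 7.5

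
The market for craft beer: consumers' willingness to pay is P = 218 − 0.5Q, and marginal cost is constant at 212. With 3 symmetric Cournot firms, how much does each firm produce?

In a 3-firm Cournot equilibrium, symmetry and the first-order condition give q = (218 − 212)/(2) = 3. So Q = 9 and P = 213.5.

q_i = 3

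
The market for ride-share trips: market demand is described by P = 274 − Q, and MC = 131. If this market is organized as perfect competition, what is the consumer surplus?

CS = 10224.5

Perfect competition: P = MC = 131, so 274 − Q = 131 and Q = 143.
CS = ½·(274 − 131)·143 = 10224.5.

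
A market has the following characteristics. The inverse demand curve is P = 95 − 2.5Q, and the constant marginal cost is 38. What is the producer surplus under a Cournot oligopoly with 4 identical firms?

PS = 207.936

With 4 symmetric Cournot firms, each firm's FOC gives 95 − 12.5q = 38, so q = 4.56, Q = 4·4.56 = 18.24, and P = 49.4.
PS = (49.4 − 38)·18.24 = 207.936.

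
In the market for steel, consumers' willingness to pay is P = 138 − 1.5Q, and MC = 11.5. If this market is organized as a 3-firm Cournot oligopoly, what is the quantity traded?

In a 3-firm Cournot equilibrium, symmetry and the first-order condition give q = (138 − 11.5)/(6) = 253/12. So Q = 63.25 and P = 43.125.

Q = 63.25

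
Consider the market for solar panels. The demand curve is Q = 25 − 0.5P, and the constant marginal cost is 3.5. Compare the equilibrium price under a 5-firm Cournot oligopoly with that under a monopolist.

Inverting demand: P = 50 − 2Q.
In a 5-firm Cournot equilibrium, symmetry and the first-order condition give q = (50 − 3.5)/(12) = 3.875. So Q = 19.375 and P = 11.25.
The monopolist equates marginal revenue to marginal cost: 50 − 4Q = 3.5, so Q = 11.625. From demand, P = 26.75.

Cournot: P = 11.25; Monopoly: P = 26.75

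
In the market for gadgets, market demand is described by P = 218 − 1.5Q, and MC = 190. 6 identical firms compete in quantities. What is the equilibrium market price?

Cournot with 6 identical firms: the symmetric best-response condition is 218 − 10.5q = 190. Each firm produces q = 8/3, total output Q = 16, price P = 194.

P = 194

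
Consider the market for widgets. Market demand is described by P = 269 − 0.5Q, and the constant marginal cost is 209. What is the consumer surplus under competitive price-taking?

CS = 3600

Under competition P = MC = 209, so Q = (269 − 209)/0.5 = 120.
CS = ½·(269 − 209)·120 = 3600.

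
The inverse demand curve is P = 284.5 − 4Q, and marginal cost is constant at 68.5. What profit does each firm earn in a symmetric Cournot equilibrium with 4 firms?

In a 4-firm Cournot equilibrium, symmetry and the first-order condition give q = (284.5 − 68.5)/(20) = 10.8. So Q = 43.2 and P = 111.7.
Each firm's profit = (111.7 − 68.5)·10.8 = 466.56.

π_i = 466.56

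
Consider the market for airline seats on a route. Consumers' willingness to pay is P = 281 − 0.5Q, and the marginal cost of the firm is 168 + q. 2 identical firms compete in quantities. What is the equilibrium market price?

In a 2-firm Cournot equilibrium, symmetry and the first-order condition give q = (281 − 168)/(2.5) = 45.2. So Q = 90.4 and P = 235.8.

P = 235.8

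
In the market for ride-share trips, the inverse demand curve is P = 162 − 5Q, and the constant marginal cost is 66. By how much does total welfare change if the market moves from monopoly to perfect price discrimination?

TS rises by 230.4

Monopoly sets MR = MC: 162 − 10Q = 66 ⇒ Q = 9.6, P = 162 − 5·9.6 = 114.
CS = ½·(162 − 114)·9.6 = 230.4; PS = (114 − 66)·9.6 = 460.8; TS = 691.2.
A perfectly discriminating monopolist sells every unit with P(Q) ≥ MC(Q), so output equals the competitive quantity Q = 19.2. Each buyer pays their reservation price, so CS = 0 and the firm captures all surplus.
TS = 921.6 (equal to competitive TS).
Change in total welfare: 921.6 − 691.2 = 230.4.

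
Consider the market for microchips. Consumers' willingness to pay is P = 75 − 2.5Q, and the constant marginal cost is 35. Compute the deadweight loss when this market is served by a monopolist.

DWL = 80

Competitive firms price at marginal cost: P = 35, giving Q = 16.
Monopoly sets MR = MC: 75 − 5Q = 35 ⇒ Q = 8, P = 75 − 2.5·8 = 55.
DWL is the triangle between Q = 8 and Q = 16: ½·(16 − 8)·(55 − 35) = 80.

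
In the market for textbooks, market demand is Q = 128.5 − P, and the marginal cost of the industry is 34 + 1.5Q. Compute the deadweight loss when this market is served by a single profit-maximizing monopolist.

Inverting demand: P = 128.5 − Q.
Under competition P = MC: 128.5 − Q = 34 + 1.5Q ⇒ Q = 37.8, P = 90.7.
The monopolist equates marginal revenue to marginal cost: 128.5 − 2Q = 34 + 1.5Q, so Q = 27. From demand, P = 101.5.
CS = ½·(128.5 − 90.7)·37.8 = 714.42; PS = (90.7·37.8 − 34·37.8 − ½·1.5·37.8²) = 1071.63; TS = 1786.05.
CS = ½·(128.5 − 101.5)·27 = 364.5; PS = (101.5·27 − 34·27 − ½·1.5·27²) = 1275.75; TS = 1640.25.
DWL = 1786.05 − 1640.25 = 145.8.

DWL = 145.8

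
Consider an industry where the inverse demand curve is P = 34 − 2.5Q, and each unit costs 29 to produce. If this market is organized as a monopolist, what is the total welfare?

A monopolist chooses Q where MR = MC. MR = 34 − 5Q; setting this equal to 29 gives Q = 1 and P = 31.5.
CS = ½·(34 − 31.5)·1 = 1.25; PS = (31.5 − 29)·1 = 2.5; TS = 3.75.

TS = 3.75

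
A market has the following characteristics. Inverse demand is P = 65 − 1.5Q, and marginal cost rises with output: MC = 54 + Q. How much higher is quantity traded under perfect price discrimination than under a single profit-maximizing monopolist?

A monopolist chooses Q where MR = MC. MR = 65 − 3Q; setting this equal to 54 + Q gives Q = 2.75 and P = 60.875.
With perfect price discrimination, output is the efficient level Q = 4.4 (where demand meets MC), but every buyer pays their willingness to pay: CS = 0 and PS = total surplus.
Change in quantity traded: 4.4 − 2.75 = 1.65.

Quantity traded rises by 1.65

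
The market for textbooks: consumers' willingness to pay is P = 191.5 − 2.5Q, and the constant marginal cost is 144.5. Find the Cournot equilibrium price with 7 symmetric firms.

Cournot with 7 identical firms: the symmetric best-response condition is 191.5 − 20q = 144.5. Each firm produces q = 2.35, total output Q = 16.45, price P = 150.375.

P = 150.375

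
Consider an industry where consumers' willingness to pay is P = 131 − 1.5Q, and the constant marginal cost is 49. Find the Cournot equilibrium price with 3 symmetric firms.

Cournot with 3 identical firms: the symmetric best-response condition is 131 − 6q = 49. Each firm produces q = 41/3, total output Q = 41, price P = 69.5.

P = 69.5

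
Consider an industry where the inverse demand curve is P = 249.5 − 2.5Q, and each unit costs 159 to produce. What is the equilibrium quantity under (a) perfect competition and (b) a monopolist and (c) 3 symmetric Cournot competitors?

Perfect competition: P = MC = 159, so 249.5 − 2.5Q = 159 and Q = 36.2.
A monopolist chooses Q where MR = MC. MR = 249.5 − 5Q; setting this equal to 159 gives Q = 18.1 and P = 204.25.
With 3 symmetric Cournot firms, each firm's FOC gives 249.5 − 10q = 159, so q = 9.05, Q = 3·9.05 = 27.15, and P = 181.625.

Competition: Q = 36.2; Monopoly: Q = 18.1; Cournot: Q = 27.15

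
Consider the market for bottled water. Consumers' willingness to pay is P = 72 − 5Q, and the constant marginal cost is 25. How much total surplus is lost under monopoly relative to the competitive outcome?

Competitive firms price at marginal cost: P = 25, giving Q = 9.4.
Monopoly sets MR = MC: 72 − 10Q = 25 ⇒ Q = 4.7, P = 72 − 5·4.7 = 48.5.
DWL is the triangle between Q = 4.7 and Q = 9.4: ½·(9.4 − 4.7)·(48.5 − 25) = 55.225.

DWL = 55.225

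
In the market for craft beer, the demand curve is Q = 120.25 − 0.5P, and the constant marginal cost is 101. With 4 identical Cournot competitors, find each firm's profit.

π_i = 389.205

Inverting demand: P = 240.5 − 2Q.
In a 4-firm Cournot equilibrium, symmetry and the first-order condition give q = (240.5 − 101)/(10) = 13.95. So Q = 55.8 and P = 128.9.
Each firm's profit = (128.9 − 101)·13.95 = 389.205.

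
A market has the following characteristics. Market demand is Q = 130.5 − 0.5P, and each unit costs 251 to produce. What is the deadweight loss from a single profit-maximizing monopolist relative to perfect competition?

DWL = 6.25

Inverting demand: P = 261 − 2Q.
Competitive firms price at marginal cost: P = 251, giving Q = 5.
The monopolist equates marginal revenue to marginal cost: 261 − 4Q = 251, so Q = 2.5. From demand, P = 256.
DWL is the triangle between Q = 2.5 and Q = 5: ½·(5 − 2.5)·(256 − 251) = 6.25.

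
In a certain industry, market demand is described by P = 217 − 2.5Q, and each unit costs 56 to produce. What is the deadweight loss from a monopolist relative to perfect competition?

DWL = 1296.05

Under competition P = MC = 56, so Q = (217 − 56)/2.5 = 64.4.
The monopolist equates marginal revenue to marginal cost: 217 − 5Q = 56, so Q = 32.2. From demand, P = 136.5.
DWL is the triangle between Q = 32.2 and Q = 64.4: ½·(64.4 − 32.2)·(136.5 − 56) = 1296.05.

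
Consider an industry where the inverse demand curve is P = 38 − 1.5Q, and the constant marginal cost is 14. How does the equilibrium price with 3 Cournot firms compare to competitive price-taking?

Cournot: P = 20; Competition: P = 14

Cournot with 3 identical firms: the symmetric best-response condition is 38 − 6q = 14. Each firm produces q = 4, total output Q = 12, price P = 20.
Under competition P = MC = 14, so Q = (38 − 14)/1.5 = 16.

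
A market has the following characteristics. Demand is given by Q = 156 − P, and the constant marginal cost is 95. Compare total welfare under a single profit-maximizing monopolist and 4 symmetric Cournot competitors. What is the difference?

Inverting demand: P = 156 − Q.
A monopolist chooses Q where MR = MC. MR = 156 − 2Q; setting this equal to 95 gives Q = 30.5 and P = 125.5.
CS = ½·(156 − 125.5)·30.5 = 465.125; PS = (125.5 − 95)·30.5 = 930.25; TS = 1395.375.
In a 4-firm Cournot equilibrium, symmetry and the first-order condition give q = (156 − 95)/(5) = 12.2. So Q = 48.8 and P = 107.2.
CS = ½·(156 − 107.2)·48.8 = 1190.72; PS = (107.2 − 95)·48.8 = 595.36; TS = 1786.08.
Change in total welfare: 1786.08 − 1395.375 = 390.705.

Total welfare rises by 390.705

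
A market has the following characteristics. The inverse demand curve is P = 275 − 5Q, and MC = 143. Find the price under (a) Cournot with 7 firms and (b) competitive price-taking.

Cournot: P = 159.5; Competition: P = 143

In a 7-firm Cournot equilibrium, symmetry and the first-order condition give q = (275 − 143)/(40) = 3.3. So Q = 23.1 and P = 159.5.
Under competition P = MC = 143, so Q = (275 − 143)/5 = 26.4.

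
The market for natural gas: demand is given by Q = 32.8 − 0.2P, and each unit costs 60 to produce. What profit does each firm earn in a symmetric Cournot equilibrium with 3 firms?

π_i = 135.2

Inverting demand: P = 164 − 5Q.
Cournot with 3 identical firms: the symmetric best-response condition is 164 − 20q = 60. Each firm produces q = 5.2, total output Q = 15.6, price P = 86.
Each firm's profit = (86 − 60)·5.2 = 135.2.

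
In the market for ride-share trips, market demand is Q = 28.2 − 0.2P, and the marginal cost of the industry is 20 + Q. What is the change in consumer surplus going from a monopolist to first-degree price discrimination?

CS falls by 302.5

Inverting demand: P = 141 − 5Q.
A monopolist chooses Q where MR = MC. MR = 141 − 10Q; setting this equal to 20 + Q gives Q = 11 and P = 86.
CS = ½·(141 − 86)·11 = 302.5.
A perfectly discriminating monopolist sells every unit with P(Q) ≥ MC(Q), so output equals the competitive quantity Q = 121/6. Each buyer pays their reservation price, so CS = 0 and the firm captures all surplus.
CS = 0.
Change in consumer surplus: 0 − 302.5 = −302.5.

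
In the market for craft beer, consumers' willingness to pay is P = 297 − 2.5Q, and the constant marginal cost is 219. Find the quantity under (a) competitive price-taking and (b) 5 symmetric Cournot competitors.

Competition: Q = 31.2; Cournot: Q = 26

Perfect competition: P = MC = 219, so 297 − 2.5Q = 219 and Q = 31.2.
Cournot with 5 identical firms: the symmetric best-response condition is 297 − 15q = 219. Each firm produces q = 5.2, total output Q = 26, price P = 232.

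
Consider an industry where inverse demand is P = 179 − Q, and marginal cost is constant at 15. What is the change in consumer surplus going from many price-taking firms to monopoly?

Competitive firms price at marginal cost: P = 15, giving Q = 164.
CS = ½·(179 − 15)·164 = 13448.
A monopolist chooses Q where MR = MC. MR = 179 − 2Q; setting this equal to 15 gives Q = 82 and P = 97.
CS = ½·(179 − 97)·82 = 3362.
Change in consumer surplus: 3362 − 13448 = −10086.

CS falls by 10086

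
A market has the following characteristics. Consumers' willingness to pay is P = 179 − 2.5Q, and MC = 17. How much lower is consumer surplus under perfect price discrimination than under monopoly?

Consumer surplus falls by 1312.2

Monopoly sets MR = MC: 179 − 5Q = 17 ⇒ Q = 32.4, P = 179 − 2.5·32.4 = 98.
CS = ½·(179 − 98)·32.4 = 1312.2.
A perfectly discriminating monopolist sells every unit with P(Q) ≥ MC(Q), so output equals the competitive quantity Q = 64.8. Each buyer pays their reservation price, so CS = 0 and the firm captures all surplus.
CS = 0.
Change in consumer surplus: 0 − 1312.2 = −1312.2.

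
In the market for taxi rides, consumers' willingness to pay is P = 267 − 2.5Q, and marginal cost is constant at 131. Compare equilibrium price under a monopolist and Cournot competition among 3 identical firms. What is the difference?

Monopoly sets MR = MC: 267 − 5Q = 131 ⇒ Q = 27.2, P = 267 − 2.5·27.2 = 199.
With 3 symmetric Cournot firms, each firm's FOC gives 267 − 10q = 131, so q = 13.6, Q = 3·13.6 = 40.8, and P = 165.
Change in equilibrium price: 165 − 199 = −34.

P falls by 34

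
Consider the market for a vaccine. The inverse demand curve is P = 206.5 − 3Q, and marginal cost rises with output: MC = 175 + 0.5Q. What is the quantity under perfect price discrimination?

Q = 9

With perfect price discrimination, output is the efficient level Q = 9 (where demand meets MC), but every buyer pays their willingness to pay: CS = 0 and PS = total surplus.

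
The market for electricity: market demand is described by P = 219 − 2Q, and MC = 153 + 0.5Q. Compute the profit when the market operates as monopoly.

The monopolist equates marginal revenue to marginal cost: 219 − 4Q = 153 + 0.5Q, so Q = 44/3. From demand, P = 569/3.
Profit = 569/3·44/3 − (153·44/3 + ½·0.5·(44/3)²) = 484.

Profit = 484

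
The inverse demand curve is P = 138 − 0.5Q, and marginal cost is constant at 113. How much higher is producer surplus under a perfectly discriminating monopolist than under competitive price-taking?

Competitive firms price at marginal cost: P = 113, giving Q = 50.
PS = (113 − 113)·50 = 0.
A perfectly discriminating monopolist sells every unit with P(Q) ≥ MC(Q), so output equals the competitive quantity Q = 50. Each buyer pays their reservation price, so CS = 0 and the firm captures all surplus.
PS = ½·(138 − 113)·50 = 625.
Change in producer surplus: 625 − 0 = 625.

Producer surplus rises by 625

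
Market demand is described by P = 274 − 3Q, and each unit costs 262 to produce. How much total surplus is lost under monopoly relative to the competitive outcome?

DWL = 6

Competitive firms price at marginal cost: P = 262, giving Q = 4.
A monopolist chooses Q where MR = MC. MR = 274 − 6Q; setting this equal to 262 gives Q = 2 and P = 268.
DWL is the triangle between Q = 2 and Q = 4: ½·(4 − 2)·(268 − 262) = 6.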